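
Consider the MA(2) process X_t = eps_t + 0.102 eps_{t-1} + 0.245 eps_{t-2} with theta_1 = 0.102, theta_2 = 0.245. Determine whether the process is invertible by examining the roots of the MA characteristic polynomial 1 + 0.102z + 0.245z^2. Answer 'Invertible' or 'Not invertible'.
\text{Invertible}

The MA(q) characteristic polynomial is P(z) = 1 + 0.102z + 0.245z^2.
Invertibility requires all roots to lie outside the unit circle, i.e. |z| > 1 for every root.
Set 1 + (0.102) z + (0.245) z^2 = 0, i.e. a z^2 + b z + c = 0 with a = 0.245, b = 0.102, c = 1.
Discriminant D = b^2 - 4ac = (0.102)^2 - 4*(0.245)*1 = 0.010404 - (0.98) = -0.969596.
D < 0, so the roots are the complex-conjugate pair z = (-b +/- i sqrt(-D)) / (2a) = -0.2082 +/- 2.0096i.
For a conjugate pair |z|^2 = z * conj(z) = (product of roots) = c/a = 1/(0.245) = 4.081633, so |z| = sqrt(4.081633) = 2.0203 for both roots.
Moduli of all roots: 2.0203, 2.0203.
All moduli strictly greater than 1? Yes.
Verdict: Invertible.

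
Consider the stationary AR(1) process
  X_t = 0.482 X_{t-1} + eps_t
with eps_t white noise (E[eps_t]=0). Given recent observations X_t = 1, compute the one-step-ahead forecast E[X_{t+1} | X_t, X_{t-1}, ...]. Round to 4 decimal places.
E[X_{t+1} \mid \mathcal F_t] = 0.4820

For an AR(p) model X_t = c + sum_i phi_i X_{t-i} + eps_t, the
one-step-ahead conditional mean is
  E[X_{t+1} | X_t, ...] = c + sum_i phi_i X_{t+1-i}.
Substitute known values:
  E[X_{t+1} | ...] = (0.482) * (1)
                   = 0.4820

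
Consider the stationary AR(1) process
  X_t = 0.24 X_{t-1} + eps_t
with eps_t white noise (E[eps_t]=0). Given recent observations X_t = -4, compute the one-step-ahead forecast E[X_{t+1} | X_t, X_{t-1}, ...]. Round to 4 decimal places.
E[X_{t+1} \mid \mathcal F_t] = -0.9600

For an AR(p) model X_t = c + sum_i phi_i X_{t-i} + eps_t, the
one-step-ahead conditional mean is
  E[X_{t+1} | X_t, ...] = c + sum_i phi_i X_{t+1-i}.
Substitute known values:
  E[X_{t+1} | ...] = (0.24) * (-4)
                   = -0.9600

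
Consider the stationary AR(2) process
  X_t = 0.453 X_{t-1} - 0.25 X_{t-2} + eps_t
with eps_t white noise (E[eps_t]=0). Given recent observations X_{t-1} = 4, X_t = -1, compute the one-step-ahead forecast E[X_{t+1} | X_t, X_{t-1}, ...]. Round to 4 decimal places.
E[X_{t+1} \mid \mathcal F_t] = -1.4530

For an AR(p) model X_t = c + sum_i phi_i X_{t-i} + eps_t, the
one-step-ahead conditional mean is
  E[X_{t+1} | X_t, ...] = c + sum_i phi_i X_{t+1-i}.
Substitute known values:
  E[X_{t+1} | ...] = (0.453) * (-1) + (-0.25) * (4)
                   = -1.4530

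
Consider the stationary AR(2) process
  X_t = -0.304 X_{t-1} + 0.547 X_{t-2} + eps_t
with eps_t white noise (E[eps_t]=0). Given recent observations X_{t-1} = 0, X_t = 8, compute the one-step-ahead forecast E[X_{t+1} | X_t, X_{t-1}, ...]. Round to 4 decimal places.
E[X_{t+1} \mid \mathcal F_t] = -2.4320

For an AR(p) model X_t = c + sum_i phi_i X_{t-i} + eps_t, the
one-step-ahead conditional mean is
  E[X_{t+1} | X_t, ...] = c + sum_i phi_i X_{t+1-i}.
Substitute known values:
  E[X_{t+1} | ...] = (-0.304) * (8) + (0.547) * (0)
                   = -2.4320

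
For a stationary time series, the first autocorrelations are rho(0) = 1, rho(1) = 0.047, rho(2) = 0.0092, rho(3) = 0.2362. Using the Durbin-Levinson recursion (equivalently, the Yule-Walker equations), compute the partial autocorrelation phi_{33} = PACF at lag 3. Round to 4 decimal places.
\phi_{33} = 0.2360

The PACF at lag k is phi_{kk}, the last component of the solution
to the Yule-Walker system G_k phi = r_k where
  (G_k)_{ij} = rho(|i - j|), (r_k)_i = rho(i), i,j = 1..k.
Equivalently, Durbin-Levinson gives phi_{kk} iteratively:
  phi_{11} = rho(1)
  phi_{kk} = [rho(k) - sum_{j=1..k-1} phi_{k-1,j} rho(k-j)]
            / [1 - sum_{j=1..k-1} phi_{k-1,j} rho(j)],
  phi_{k,j} = phi_{k-1,j} - phi_{kk} phi_{k-1,k-j},  j = 1..k-1.
Step k = 1:
  phi_11 = rho(1) = 0.047.
Step k = 2:
  phi_22 = [rho(2) - phi_11 rho(1)] / [1 - phi_11 rho(1)] = [0.0092 - (0.047)(0.047)] / [1 - (0.047)(0.047)]
         = 0.006991 / 0.997791 = 0.007006.
  Update: phi_21 = phi_11 - phi_22 phi_11 = 0.047 - (0.007006)(0.047) = 0.046671.
Step k = 3:
  phi_33 = [rho(3) - phi_21 rho(2) - phi_22 rho(1)] / [1 - phi_21 rho(1) - phi_22 rho(2)]
    numerator   = 0.2362 - (0.046671)(0.0092) - (0.007006)(0.047) = 0.23544133
    denominator = 1 - (0.046671)(0.047) - (0.007006)(0.0092) = 0.99774202
  phi_33 = 0.23544133 / 0.99774202 = 0.236.
Therefore phi_{33} = 0.2360.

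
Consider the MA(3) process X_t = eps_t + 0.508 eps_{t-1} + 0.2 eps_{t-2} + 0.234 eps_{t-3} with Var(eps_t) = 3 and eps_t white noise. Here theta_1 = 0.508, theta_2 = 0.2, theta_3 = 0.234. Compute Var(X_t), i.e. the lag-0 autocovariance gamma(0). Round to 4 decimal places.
\gamma(0) = 4.0585

For an MA(q) process X_t = eps_t + sum_i theta_i eps_{t-i} with
Var(eps_t) = sigma^2, the variance is
  gamma(0) = sigma^2 * (1 + sum_i theta_i^2).
  sum_i theta_i^2 = (0.508)^2 + (0.2)^2 + (0.234)^2 = 0.258064 + 0.04 + 0.054756 = 0.35282.
  gamma(0) = 3 * (1 + 0.35282) = 3 * 1.35282 = 4.05846, which rounds to 4.0585.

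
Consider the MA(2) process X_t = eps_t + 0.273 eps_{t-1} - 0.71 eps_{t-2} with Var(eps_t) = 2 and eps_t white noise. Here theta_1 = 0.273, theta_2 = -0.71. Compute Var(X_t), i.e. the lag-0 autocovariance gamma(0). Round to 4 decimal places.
\gamma(0) = 3.1573

For an MA(q) process X_t = eps_t + sum_i theta_i eps_{t-i} with
Var(eps_t) = sigma^2, the variance is
  gamma(0) = sigma^2 * (1 + sum_i theta_i^2).
  sum_i theta_i^2 = (0.273)^2 + (-0.71)^2 = 0.074529 + 0.5041 = 0.578629.
  gamma(0) = 2 * (1 + 0.578629) = 2 * 1.578629 = 3.157258, which rounds to 3.1573.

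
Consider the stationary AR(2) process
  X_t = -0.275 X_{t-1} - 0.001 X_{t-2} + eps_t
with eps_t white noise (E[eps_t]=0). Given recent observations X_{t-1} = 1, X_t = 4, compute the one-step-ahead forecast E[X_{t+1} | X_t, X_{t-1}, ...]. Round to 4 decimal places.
E[X_{t+1} \mid \mathcal F_t] = -1.1010

For an AR(p) model X_t = c + sum_i phi_i X_{t-i} + eps_t, the
one-step-ahead conditional mean is
  E[X_{t+1} | X_t, ...] = c + sum_i phi_i X_{t+1-i}.
Substitute known values:
  E[X_{t+1} | ...] = (-0.275) * (4) + (-0.001) * (1)
                   = -1.1010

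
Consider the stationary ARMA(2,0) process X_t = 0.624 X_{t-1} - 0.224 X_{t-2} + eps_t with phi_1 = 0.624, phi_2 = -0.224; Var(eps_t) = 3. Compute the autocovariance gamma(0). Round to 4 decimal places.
\gamma(0) = 4.2676

Multiply the model equation by X_{t-k} and take expectations. With theta_0 = psi_0 = 1 and psi_j the MA(infinity) weights, this gives
  gamma(k) - sum_i phi_i gamma(k-i) = c_k,
  c_k = sigma^2 * sum_{j=k..q} theta_j psi_{j-k}   (c_k = 0 for k > q),
using gamma(-m) = gamma(m).
Pure AR (q = 0): c_0 = sigma^2 = 3, c_k = 0 for k >= 1.
Equations for k = 0, 1, 2 (AR order 2, c_2 = 0):
  (E0) gamma(0) = phi_1 gamma(1) + phi_2 gamma(2) + c_0
  (E1) gamma(1) = phi_1 gamma(0) + phi_2 gamma(1) + c_1
  (E2) gamma(2) = phi_1 gamma(1) + phi_2 gamma(0)
From (E1): gamma(1) = A gamma(0) + B with
  A = phi_1 / (1 - phi_2) = 0.624 / 1.224 = 0.509804,   B = c_1 / (1 - phi_2) = 0 / 1.224 = 0.
Insert (E2) into (E0): gamma(0) (1 - phi_2^2) = phi_1 (1 + phi_2) gamma(1) + c_0.
  phi_1 (1 + phi_2) = (0.624)(0.776) = 0.484224,   1 - phi_2^2 = 0.949824.
Replace gamma(1) by A gamma(0) + B and collect gamma(0):
  gamma(0) [0.949824 - (0.484224)(0.509804)] = c_0 = 3
  gamma(0) * 0.702965 = 3
  gamma(0) = 3 / 0.702965 = 4.26764.
Therefore gamma(0) = 4.2676 (to 4 decimal places).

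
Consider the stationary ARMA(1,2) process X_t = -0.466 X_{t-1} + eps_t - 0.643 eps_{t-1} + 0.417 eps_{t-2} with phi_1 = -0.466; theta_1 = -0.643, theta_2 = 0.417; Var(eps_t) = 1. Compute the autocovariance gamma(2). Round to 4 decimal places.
\gamma(2) = 1.6583

Multiply the model equation by X_{t-k} and take expectations. With theta_0 = psi_0 = 1 and psi_j the MA(infinity) weights, this gives
  gamma(k) - sum_i phi_i gamma(k-i) = c_k,
  c_k = sigma^2 * sum_{j=k..q} theta_j psi_{j-k}   (c_k = 0 for k > q),
using gamma(-m) = gamma(m).
psi-weights needed (psi_j = theta_j + sum_i phi_i psi_{j-i}):
  psi_1 = theta_1 + phi_1 = -0.643 + (-0.466) = -1.109
  psi_2 = theta_2 + phi_1 psi_1 = 0.417 + (-0.466)(-1.109) = 0.933794
Right-hand sides:
  c_0 = sigma^2 (1 + theta_1 psi_1 + theta_2 psi_2) = 1 * (1 + (-0.643)(-1.109) + (0.417)(0.933794)) = 1 * 2.102479 = 2.102479
  c_1 = sigma^2 (theta_1 + theta_2 psi_1) = 1 * (-0.643 + (0.417)(-1.109)) = -1.105453
  c_2 = sigma^2 theta_2 = 1 * (0.417) = 0.417
Equations for k = 0 and k = 1 (AR order 1):
  gamma(0) = phi_1 gamma(1) + c_0
  gamma(1) = phi_1 gamma(0) + c_1
Substituting the second into the first: gamma(0) (1 - phi_1^2) = c_0 + phi_1 c_1, so
  gamma(0) = (c_0 + phi_1 c_1) / (1 - phi_1^2) = (2.102479 + (-0.466)(-1.105453)) / (1 - (-0.466)^2) = 2.61762 / 0.782844 = 3.343732.
  gamma(1) = phi_1 gamma(0) + c_1 = (-0.466)(3.343732) + (-1.105453) = -2.663632.
For k = 2: gamma(2) = phi_1 gamma(1) + c_2
  = (-0.466)(-2.663632) + (0.417) = 1.658252.
Therefore gamma(2) = 1.6583 (to 4 decimal places).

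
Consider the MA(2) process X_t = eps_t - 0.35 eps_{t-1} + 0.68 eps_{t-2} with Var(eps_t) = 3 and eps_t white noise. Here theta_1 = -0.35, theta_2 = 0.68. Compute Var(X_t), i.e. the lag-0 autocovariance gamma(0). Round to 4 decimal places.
\gamma(0) = 4.7547

For an MA(q) process X_t = eps_t + sum_i theta_i eps_{t-i} with
Var(eps_t) = sigma^2, the variance is
  gamma(0) = sigma^2 * (1 + sum_i theta_i^2).
  sum_i theta_i^2 = (-0.35)^2 + (0.68)^2 = 0.1225 + 0.4624 = 0.5849.
  gamma(0) = 3 * (1 + 0.5849) = 3 * 1.5849 = 4.7547.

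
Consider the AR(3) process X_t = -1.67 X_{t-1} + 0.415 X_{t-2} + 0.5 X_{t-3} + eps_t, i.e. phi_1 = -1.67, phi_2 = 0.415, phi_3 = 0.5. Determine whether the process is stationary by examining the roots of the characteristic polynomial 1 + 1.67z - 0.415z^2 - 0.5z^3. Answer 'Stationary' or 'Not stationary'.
\text{Not stationary}

The AR(p) characteristic polynomial is P(z) = 1 + 1.67z - 0.415z^2 - 0.5z^3.
Stationarity requires all roots to lie outside the unit circle, i.e. |z| > 1 for every root.
Degree 3: look for a simple real root z0 first, then factor out (1 - z/z0) and solve the remaining quadratic.
Testing z0 = -2: P(-2) = 1 + (1.67)(-2) + (-0.415)(-2)^2 + (-0.5)(-2)^3
  = 1 + (-3.34) + (-1.66) + (4) = 0.  So z_0 = -2 is a root, |z_0| = 2.
Divide out the factor (1 + 0.5 z) = (1 - z/z0) (since 1/z0 = -0.5):
  P(z) = (1 + 0.5 z)(1 + (1.17) z + (-1) z^2)
  [check: z-coef 1.17 - (-0.5) = 1.67; z^2-coef -1 - (-0.5)(1.17) = -0.415; z^3-coef -(-0.5)(-1) = -0.5.]
Remaining roots from the quadratic factor 1 + (1.17) z + (-1) z^2:
  Set 1 + (1.17) z + (-1) z^2 = 0, i.e. a z^2 + b z + c = 0 with a = -1, b = 1.17, c = 1.
  Discriminant D = b^2 - 4ac = (1.17)^2 - 4*(-1)*1 = 1.3689 - (-4) = 5.3689.
  D >= 0, so the roots are real: z = (-b +/- sqrt(D)) / (2a) = (-1.17 +/- 2.317089) / (-2).
    z_1 = (-1.17 + 2.317089) / (-2) = -0.5735,   |z_1| = 0.5735.
    z_2 = (-1.17 - 2.317089) / (-2) = 1.7435,   |z_2| = 1.7435.
Moduli of all roots: 2.0000, 0.5735, 1.7435.
All moduli strictly greater than 1? No.
Verdict: Not stationary.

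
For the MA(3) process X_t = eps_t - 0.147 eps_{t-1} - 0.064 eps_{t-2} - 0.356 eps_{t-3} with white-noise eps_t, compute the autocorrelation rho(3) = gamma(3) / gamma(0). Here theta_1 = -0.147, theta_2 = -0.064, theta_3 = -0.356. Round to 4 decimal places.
\rho(3) = -0.3089

For an MA(q) process with theta_0 = 1, the autocovariance is
  gamma(k) = sigma^2 * sum_{i=0..q-k} theta_i * theta_{i+k},
and rho(k) = gamma(k) / gamma(0). Sigma^2 cancels.
  numerator   = (1)*(-0.356) = -0.356.
  denominator = (1)^2 + (-0.147)^2 + (-0.064)^2 + (-0.356)^2 = 1.152441.
  rho(3) = -0.356 / 1.152441 = -0.3089.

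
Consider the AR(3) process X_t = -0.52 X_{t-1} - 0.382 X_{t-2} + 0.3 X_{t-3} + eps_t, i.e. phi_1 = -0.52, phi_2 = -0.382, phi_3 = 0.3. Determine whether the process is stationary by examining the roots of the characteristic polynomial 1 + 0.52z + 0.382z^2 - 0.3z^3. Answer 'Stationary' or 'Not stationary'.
\text{Stationary}

The AR(p) characteristic polynomial is P(z) = 1 + 0.52z + 0.382z^2 - 0.3z^3.
Stationarity requires all roots to lie outside the unit circle, i.e. |z| > 1 for every root.
Degree 3: look for a simple real root z0 first, then factor out (1 - z/z0) and solve the remaining quadratic.
Testing z0 = 2.5: P(2.5) = 1 + (0.52)(2.5) + (0.382)(2.5)^2 + (-0.3)(2.5)^3
  = 1 + (1.3) + (2.3875) + (-4.6875) = 0.  So z_0 = 2.5 is a root, |z_0| = 2.5.
Divide out the factor (1 - 0.4 z) = (1 - z/z0) (since 1/z0 = 0.4):
  P(z) = (1 - 0.4 z)(1 + (0.92) z + (0.75) z^2)
  [check: z-coef 0.92 - (0.4) = 0.52; z^2-coef 0.75 - (0.4)(0.92) = 0.382; z^3-coef -(0.4)(0.75) = -0.3.]
Remaining roots from the quadratic factor 1 + (0.92) z + (0.75) z^2:
  Set 1 + (0.92) z + (0.75) z^2 = 0, i.e. a z^2 + b z + c = 0 with a = 0.75, b = 0.92, c = 1.
  Discriminant D = b^2 - 4ac = (0.92)^2 - 4*(0.75)*1 = 0.8464 - (3) = -2.1536.
  D < 0, so the roots are the complex-conjugate pair z = (-b +/- i sqrt(-D)) / (2a) = -0.6133 +/- 0.9783i.
  For a conjugate pair |z|^2 = z * conj(z) = (product of roots) = c/a = 1/(0.75) = 1.333333, so |z| = sqrt(1.333333) = 1.1547 for both roots.
Moduli of all roots: 2.5000, 1.1547, 1.1547.
All moduli strictly greater than 1? Yes.
Verdict: Stationary.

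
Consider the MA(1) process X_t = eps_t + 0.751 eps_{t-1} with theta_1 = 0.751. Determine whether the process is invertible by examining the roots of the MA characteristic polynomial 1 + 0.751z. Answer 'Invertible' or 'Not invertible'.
\text{Invertible}

The MA(q) characteristic polynomial is P(z) = 1 + 0.751z.
Invertibility requires all roots to lie outside the unit circle, i.e. |z| > 1 for every root.
This is linear in z: 1 + (0.751) z = 0  =>  z = -1/(0.751) = -1.331558,  |z| = 1.331558.
Moduli of all roots: 1.3316.
All moduli strictly greater than 1? Yes.
Verdict: Invertible.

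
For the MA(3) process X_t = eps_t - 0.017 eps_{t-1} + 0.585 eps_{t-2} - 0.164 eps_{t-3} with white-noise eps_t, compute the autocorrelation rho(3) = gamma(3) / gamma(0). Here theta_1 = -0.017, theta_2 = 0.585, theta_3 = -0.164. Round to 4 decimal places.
\rho(3) = -0.1198

For an MA(q) process with theta_0 = 1, the autocovariance is
  gamma(k) = sigma^2 * sum_{i=0..q-k} theta_i * theta_{i+k},
and rho(k) = gamma(k) / gamma(0). Sigma^2 cancels.
  numerator   = (1)*(-0.164) = -0.164.
  denominator = (1)^2 + (-0.017)^2 + (0.585)^2 + (-0.164)^2 = 1.36941.
  rho(3) = -0.164 / 1.36941 = -0.1198.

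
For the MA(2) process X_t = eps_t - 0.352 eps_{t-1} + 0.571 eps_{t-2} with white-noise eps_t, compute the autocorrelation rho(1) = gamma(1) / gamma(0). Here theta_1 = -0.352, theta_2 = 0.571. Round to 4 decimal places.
\rho(1) = -0.3814

For an MA(q) process with theta_0 = 1, the autocovariance is
  gamma(k) = sigma^2 * sum_{i=0..q-k} theta_i * theta_{i+k},
and rho(k) = gamma(k) / gamma(0). Sigma^2 cancels.
  numerator   = (1)*(-0.352) + (-0.352)*(0.571) = -0.552992.
  denominator = (1)^2 + (-0.352)^2 + (0.571)^2 = 1.449945.
  rho(1) = -0.552992 / 1.449945 = -0.3814.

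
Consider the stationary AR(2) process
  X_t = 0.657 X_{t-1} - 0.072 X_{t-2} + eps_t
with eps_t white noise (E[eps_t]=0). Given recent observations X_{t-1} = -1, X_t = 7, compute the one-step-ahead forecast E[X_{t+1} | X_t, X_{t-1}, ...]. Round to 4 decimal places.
E[X_{t+1} \mid \mathcal F_t] = 4.6710

For an AR(p) model X_t = c + sum_i phi_i X_{t-i} + eps_t, the
one-step-ahead conditional mean is
  E[X_{t+1} | X_t, ...] = c + sum_i phi_i X_{t+1-i}.
Substitute known values:
  E[X_{t+1} | ...] = (0.657) * (7) + (-0.072) * (-1)
                   = 4.6710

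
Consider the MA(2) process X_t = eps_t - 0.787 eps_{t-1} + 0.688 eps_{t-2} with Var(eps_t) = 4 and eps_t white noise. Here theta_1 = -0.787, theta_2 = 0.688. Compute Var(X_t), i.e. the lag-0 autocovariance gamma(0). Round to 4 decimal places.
\gamma(0) = 8.3709

For an MA(q) process X_t = eps_t + sum_i theta_i eps_{t-i} with
Var(eps_t) = sigma^2, the variance is
  gamma(0) = sigma^2 * (1 + sum_i theta_i^2).
  sum_i theta_i^2 = (-0.787)^2 + (0.688)^2 = 0.619369 + 0.473344 = 1.092713.
  gamma(0) = 4 * (1 + 1.092713) = 4 * 2.092713 = 8.370852, which rounds to 8.3709.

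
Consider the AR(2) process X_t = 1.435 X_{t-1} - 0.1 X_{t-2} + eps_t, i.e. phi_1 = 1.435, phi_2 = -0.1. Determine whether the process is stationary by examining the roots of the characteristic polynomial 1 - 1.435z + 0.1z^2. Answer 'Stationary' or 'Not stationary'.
\text{Not stationary}

The AR(p) characteristic polynomial is P(z) = 1 - 1.435z + 0.1z^2.
Stationarity requires all roots to lie outside the unit circle, i.e. |z| > 1 for every root.
Set 1 + (-1.435) z + (0.1) z^2 = 0, i.e. a z^2 + b z + c = 0 with a = 0.1, b = -1.435, c = 1.
Discriminant D = b^2 - 4ac = (-1.435)^2 - 4*(0.1)*1 = 2.059225 - (0.4) = 1.659225.
D >= 0, so the roots are real: z = (-b +/- sqrt(D)) / (2a) = (1.435 +/- 1.288109) / (0.2).
  z_1 = (1.435 + 1.288109) / (0.2) = 13.6155,   |z_1| = 13.6155.
  z_2 = (1.435 - 1.288109) / (0.2) = 0.7345,   |z_2| = 0.7345.
Moduli of all roots: 13.6155, 0.7345.
All moduli strictly greater than 1? No.
Verdict: Not stationary.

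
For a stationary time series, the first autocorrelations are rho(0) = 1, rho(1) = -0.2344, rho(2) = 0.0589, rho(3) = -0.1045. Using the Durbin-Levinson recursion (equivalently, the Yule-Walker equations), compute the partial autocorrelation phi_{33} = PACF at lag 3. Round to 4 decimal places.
\phi_{33} = -0.0950

The PACF at lag k is phi_{kk}, the last component of the solution
to the Yule-Walker system G_k phi = r_k where
  (G_k)_{ij} = rho(|i - j|), (r_k)_i = rho(i), i,j = 1..k.
Equivalently, Durbin-Levinson gives phi_{kk} iteratively:
  phi_{11} = rho(1)
  phi_{kk} = [rho(k) - sum_{j=1..k-1} phi_{k-1,j} rho(k-j)]
            / [1 - sum_{j=1..k-1} phi_{k-1,j} rho(j)],
  phi_{k,j} = phi_{k-1,j} - phi_{kk} phi_{k-1,k-j},  j = 1..k-1.
Step k = 1:
  phi_11 = rho(1) = -0.2344.
Step k = 2:
  phi_22 = [rho(2) - phi_11 rho(1)] / [1 - phi_11 rho(1)] = [0.0589 - (-0.2344)(-0.2344)] / [1 - (-0.2344)(-0.2344)]
         = 0.00395664 / 0.94505664 = 0.004187.
  Update: phi_21 = phi_11 - phi_22 phi_11 = -0.2344 - (0.004187)(-0.2344) = -0.233419.
Step k = 3:
  phi_33 = [rho(3) - phi_21 rho(2) - phi_22 rho(1)] / [1 - phi_21 rho(1) - phi_22 rho(2)]
    numerator   = -0.1045 - (-0.233419)(0.0589) - (0.004187)(-0.2344) = -0.08977029
    denominator = 1 - (-0.233419)(-0.2344) - (0.004187)(0.0589) = 0.94504007
  phi_33 = -0.08977029 / 0.94504007 = -0.095.
Therefore phi_{33} = -0.0950.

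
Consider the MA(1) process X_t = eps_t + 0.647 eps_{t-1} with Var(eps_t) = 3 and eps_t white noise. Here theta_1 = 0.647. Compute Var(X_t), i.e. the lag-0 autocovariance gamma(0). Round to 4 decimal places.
\gamma(0) = 4.2558

For an MA(q) process X_t = eps_t + sum_i theta_i eps_{t-i} with
Var(eps_t) = sigma^2, the variance is
  gamma(0) = sigma^2 * (1 + sum_i theta_i^2).
  sum_i theta_i^2 = (0.647)^2 = 0.418609.
  gamma(0) = 3 * (1 + 0.418609) = 3 * 1.418609 = 4.255827, which rounds to 4.2558.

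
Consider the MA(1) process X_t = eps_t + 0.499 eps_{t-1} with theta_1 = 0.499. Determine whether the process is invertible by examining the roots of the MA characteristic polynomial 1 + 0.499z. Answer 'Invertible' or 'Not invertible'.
\text{Invertible}

The MA(q) characteristic polynomial is P(z) = 1 + 0.499z.
Invertibility requires all roots to lie outside the unit circle, i.e. |z| > 1 for every root.
This is linear in z: 1 + (0.499) z = 0  =>  z = -1/(0.499) = -2.004008,  |z| = 2.004008.
Moduli of all roots: 2.0040.
All moduli strictly greater than 1? Yes.
Verdict: Invertible.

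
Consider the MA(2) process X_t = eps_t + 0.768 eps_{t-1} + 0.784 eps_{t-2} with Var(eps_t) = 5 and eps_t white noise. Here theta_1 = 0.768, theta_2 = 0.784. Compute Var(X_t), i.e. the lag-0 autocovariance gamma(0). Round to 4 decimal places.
\gamma(0) = 11.0224

For an MA(q) process X_t = eps_t + sum_i theta_i eps_{t-i} with
Var(eps_t) = sigma^2, the variance is
  gamma(0) = sigma^2 * (1 + sum_i theta_i^2).
  sum_i theta_i^2 = (0.768)^2 + (0.784)^2 = 0.589824 + 0.614656 = 1.20448.
  gamma(0) = 5 * (1 + 1.20448) = 5 * 2.20448 = 11.0224.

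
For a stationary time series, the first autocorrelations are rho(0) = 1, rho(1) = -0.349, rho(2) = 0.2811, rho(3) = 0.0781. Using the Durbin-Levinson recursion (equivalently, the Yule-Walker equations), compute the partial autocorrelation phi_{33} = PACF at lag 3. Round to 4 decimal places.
\phi_{33} = 0.2611

The PACF at lag k is phi_{kk}, the last component of the solution
to the Yule-Walker system G_k phi = r_k where
  (G_k)_{ij} = rho(|i - j|), (r_k)_i = rho(i), i,j = 1..k.
Equivalently, Durbin-Levinson gives phi_{kk} iteratively:
  phi_{11} = rho(1)
  phi_{kk} = [rho(k) - sum_{j=1..k-1} phi_{k-1,j} rho(k-j)]
            / [1 - sum_{j=1..k-1} phi_{k-1,j} rho(j)],
  phi_{k,j} = phi_{k-1,j} - phi_{kk} phi_{k-1,k-j},  j = 1..k-1.
Step k = 1:
  phi_11 = rho(1) = -0.349.
Step k = 2:
  phi_22 = [rho(2) - phi_11 rho(1)] / [1 - phi_11 rho(1)] = [0.2811 - (-0.349)(-0.349)] / [1 - (-0.349)(-0.349)]
         = 0.159299 / 0.878199 = 0.181393.
  Update: phi_21 = phi_11 - phi_22 phi_11 = -0.349 - (0.181393)(-0.349) = -0.285694.
Step k = 3:
  phi_33 = [rho(3) - phi_21 rho(2) - phi_22 rho(1)] / [1 - phi_21 rho(1) - phi_22 rho(2)]
    numerator   = 0.0781 - (-0.285694)(0.2811) - (0.181393)(-0.349) = 0.22171465
    denominator = 1 - (-0.285694)(-0.349) - (0.181393)(0.2811) = 0.8493033
  phi_33 = 0.22171465 / 0.8493033 = 0.2611.
Therefore phi_{33} = 0.2611.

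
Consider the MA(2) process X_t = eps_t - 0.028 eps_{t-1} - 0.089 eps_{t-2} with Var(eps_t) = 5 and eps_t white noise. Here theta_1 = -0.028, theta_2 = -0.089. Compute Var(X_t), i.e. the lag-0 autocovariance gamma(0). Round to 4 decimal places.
\gamma(0) = 5.0435

For an MA(q) process X_t = eps_t + sum_i theta_i eps_{t-i} with
Var(eps_t) = sigma^2, the variance is
  gamma(0) = sigma^2 * (1 + sum_i theta_i^2).
  sum_i theta_i^2 = (-0.028)^2 + (-0.089)^2 = 0.000784 + 0.007921 = 0.008705.
  gamma(0) = 5 * (1 + 0.008705) = 5 * 1.008705 = 5.043525, which rounds to 5.0435.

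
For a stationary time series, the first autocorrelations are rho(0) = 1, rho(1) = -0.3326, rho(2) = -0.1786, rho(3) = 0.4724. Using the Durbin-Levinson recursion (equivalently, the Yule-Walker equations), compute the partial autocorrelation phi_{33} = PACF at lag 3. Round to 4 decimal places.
\phi_{33} = 0.3590

The PACF at lag k is phi_{kk}, the last component of the solution
to the Yule-Walker system G_k phi = r_k where
  (G_k)_{ij} = rho(|i - j|), (r_k)_i = rho(i), i,j = 1..k.
Equivalently, Durbin-Levinson gives phi_{kk} iteratively:
  phi_{11} = rho(1)
  phi_{kk} = [rho(k) - sum_{j=1..k-1} phi_{k-1,j} rho(k-j)]
            / [1 - sum_{j=1..k-1} phi_{k-1,j} rho(j)],
  phi_{k,j} = phi_{k-1,j} - phi_{kk} phi_{k-1,k-j},  j = 1..k-1.
Step k = 1:
  phi_11 = rho(1) = -0.3326.
Step k = 2:
  phi_22 = [rho(2) - phi_11 rho(1)] / [1 - phi_11 rho(1)] = [-0.1786 - (-0.3326)(-0.3326)] / [1 - (-0.3326)(-0.3326)]
         = -0.28922276 / 0.88937724 = -0.325197.
  Update: phi_21 = phi_11 - phi_22 phi_11 = -0.3326 - (-0.325197)(-0.3326) = -0.440761.
Step k = 3:
  phi_33 = [rho(3) - phi_21 rho(2) - phi_22 rho(1)] / [1 - phi_21 rho(1) - phi_22 rho(2)]
    numerator   = 0.4724 - (-0.440761)(-0.1786) - (-0.325197)(-0.3326) = 0.28551967
    denominator = 1 - (-0.440761)(-0.3326) - (-0.325197)(-0.1786) = 0.79532288
  phi_33 = 0.28551967 / 0.79532288 = 0.359.
Therefore phi_{33} = 0.3590.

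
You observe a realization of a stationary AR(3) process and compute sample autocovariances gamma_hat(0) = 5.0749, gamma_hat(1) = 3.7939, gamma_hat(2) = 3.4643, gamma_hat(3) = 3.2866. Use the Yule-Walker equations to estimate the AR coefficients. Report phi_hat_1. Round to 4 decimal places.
\hat\phi_{1} = 0.4890

The Yule-Walker equations for an AR(p) process read, in matrix form,
  Gamma_p phi = r_p,   with   (Gamma_p)_{ij} = gamma(|i - j|),
                       (r_p)_i = gamma(i),   i,j = 1..p.
Substitute the sample gammas (Toeplitz matrix and right-hand side of size 3):
  Gamma_p = [[5.0749, 3.7939, 3.4643], [3.7939, 5.0749, 3.7939], [3.4643, 3.7939, 5.0749]]
  r_p     = [3.7939, 3.4643, 3.2866]
Written out (R1..R3):
  (R1) 5.0749 phi_1 + 3.7939 phi_2 + 3.4643 phi_3 = 3.7939
  (R2) 3.7939 phi_1 + 5.0749 phi_2 + 3.7939 phi_3 = 3.4643
  (R3) 3.4643 phi_1 + 3.7939 phi_2 + 5.0749 phi_3 = 3.2866
Gaussian elimination:
  R2 <- R2 - (3.7939/5.0749) R1 = R2 - (0.747581) R1:  2.238652 phi_2 + 1.204054 phi_3 = 0.628052
  R3 <- R3 - (3.4643/5.0749) R1 = R3 - (0.682634) R1:  1.204054 phi_2 + 2.710051 phi_3 = 0.696754
  R3 <- R3 - (1.204054/2.238652) R2 = R3 - (0.537848) R2:  2.062452 phi_3 = 0.358958
Back-substitution:
  phi_hat_3 = 0.358958 / 2.062452 = 0.174044
  phi_hat_2 = (0.628052 - (1.204054)(0.174044)) / 2.238652 = 0.18694
  phi_hat_1 = (3.7939 - (3.7939)(0.18694) - (3.4643)(0.174044)) / 5.0749 = 0.48902
So phi_hat = [0.4890, 0.1869, 0.1740].
Therefore phi_hat_1 = 0.4890.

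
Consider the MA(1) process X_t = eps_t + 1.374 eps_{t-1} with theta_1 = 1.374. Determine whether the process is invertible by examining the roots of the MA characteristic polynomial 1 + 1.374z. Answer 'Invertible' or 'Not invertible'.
\text{Not invertible}

The MA(q) characteristic polynomial is P(z) = 1 + 1.374z.
Invertibility requires all roots to lie outside the unit circle, i.e. |z| > 1 for every root.
This is linear in z: 1 + (1.374) z = 0  =>  z = -1/(1.374) = -0.727802,  |z| = 0.727802.
Moduli of all roots: 0.7278.
All moduli strictly greater than 1? No.
Verdict: Not invertible.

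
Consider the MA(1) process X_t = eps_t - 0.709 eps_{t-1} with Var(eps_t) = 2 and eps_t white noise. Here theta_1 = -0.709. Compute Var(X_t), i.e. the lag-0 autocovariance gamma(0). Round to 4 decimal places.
\gamma(0) = 3.0054

For an MA(q) process X_t = eps_t + sum_i theta_i eps_{t-i} with
Var(eps_t) = sigma^2, the variance is
  gamma(0) = sigma^2 * (1 + sum_i theta_i^2).
  sum_i theta_i^2 = (-0.709)^2 = 0.502681.
  gamma(0) = 2 * (1 + 0.502681) = 2 * 1.502681 = 3.005362, which rounds to 3.0054.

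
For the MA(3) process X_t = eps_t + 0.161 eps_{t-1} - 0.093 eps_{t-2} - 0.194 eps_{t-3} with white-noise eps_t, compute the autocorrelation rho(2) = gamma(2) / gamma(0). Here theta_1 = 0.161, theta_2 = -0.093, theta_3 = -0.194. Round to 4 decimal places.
\rho(2) = -0.1159

For an MA(q) process with theta_0 = 1, the autocovariance is
  gamma(k) = sigma^2 * sum_{i=0..q-k} theta_i * theta_{i+k},
and rho(k) = gamma(k) / gamma(0). Sigma^2 cancels.
  numerator   = (1)*(-0.093) + (0.161)*(-0.194) = -0.124234.
  denominator = (1)^2 + (0.161)^2 + (-0.093)^2 + (-0.194)^2 = 1.072206.
  rho(2) = -0.124234 / 1.072206 = -0.1159.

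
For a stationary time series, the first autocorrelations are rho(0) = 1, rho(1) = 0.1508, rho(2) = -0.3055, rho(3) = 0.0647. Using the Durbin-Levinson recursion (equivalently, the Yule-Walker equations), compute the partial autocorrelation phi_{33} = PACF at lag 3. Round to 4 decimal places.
\phi_{33} = 0.2040

The PACF at lag k is phi_{kk}, the last component of the solution
to the Yule-Walker system G_k phi = r_k where
  (G_k)_{ij} = rho(|i - j|), (r_k)_i = rho(i), i,j = 1..k.
Equivalently, Durbin-Levinson gives phi_{kk} iteratively:
  phi_{11} = rho(1)
  phi_{kk} = [rho(k) - sum_{j=1..k-1} phi_{k-1,j} rho(k-j)]
            / [1 - sum_{j=1..k-1} phi_{k-1,j} rho(j)],
  phi_{k,j} = phi_{k-1,j} - phi_{kk} phi_{k-1,k-j},  j = 1..k-1.
Step k = 1:
  phi_11 = rho(1) = 0.1508.
Step k = 2:
  phi_22 = [rho(2) - phi_11 rho(1)] / [1 - phi_11 rho(1)] = [-0.3055 - (0.1508)(0.1508)] / [1 - (0.1508)(0.1508)]
         = -0.32824064 / 0.97725936 = -0.335879.
  Update: phi_21 = phi_11 - phi_22 phi_11 = 0.1508 - (-0.335879)(0.1508) = 0.201451.
Step k = 3:
  phi_33 = [rho(3) - phi_21 rho(2) - phi_22 rho(1)] / [1 - phi_21 rho(1) - phi_22 rho(2)]
    numerator   = 0.0647 - (0.201451)(-0.3055) - (-0.335879)(0.1508) = 0.17689365
    denominator = 1 - (0.201451)(0.1508) - (-0.335879)(-0.3055) = 0.86701031
  phi_33 = 0.17689365 / 0.86701031 = 0.204.
Therefore phi_{33} = 0.2040.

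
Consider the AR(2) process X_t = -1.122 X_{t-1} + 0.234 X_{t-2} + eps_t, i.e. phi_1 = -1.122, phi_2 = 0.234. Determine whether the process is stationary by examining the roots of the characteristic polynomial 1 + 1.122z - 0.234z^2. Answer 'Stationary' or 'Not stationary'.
\text{Not stationary}

The AR(p) characteristic polynomial is P(z) = 1 + 1.122z - 0.234z^2.
Stationarity requires all roots to lie outside the unit circle, i.e. |z| > 1 for every root.
Set 1 + (1.122) z + (-0.234) z^2 = 0, i.e. a z^2 + b z + c = 0 with a = -0.234, b = 1.122, c = 1.
Discriminant D = b^2 - 4ac = (1.122)^2 - 4*(-0.234)*1 = 1.258884 - (-0.936) = 2.194884.
D >= 0, so the roots are real: z = (-b +/- sqrt(D)) / (2a) = (-1.122 +/- 1.481514) / (-0.468).
  z_1 = (-1.122 + 1.481514) / (-0.468) = -0.7682,   |z_1| = 0.7682.
  z_2 = (-1.122 - 1.481514) / (-0.468) = 5.5631,   |z_2| = 5.5631.
Moduli of all roots: 0.7682, 5.5631.
All moduli strictly greater than 1? No.
Verdict: Not stationary.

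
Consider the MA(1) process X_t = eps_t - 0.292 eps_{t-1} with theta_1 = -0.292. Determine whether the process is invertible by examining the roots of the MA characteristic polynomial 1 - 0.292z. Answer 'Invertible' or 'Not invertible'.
\text{Invertible}

The MA(q) characteristic polynomial is P(z) = 1 - 0.292z.
Invertibility requires all roots to lie outside the unit circle, i.e. |z| > 1 for every root.
This is linear in z: 1 + (-0.292) z = 0  =>  z = -1/(-0.292) = 3.424658,  |z| = 3.424658.
Moduli of all roots: 3.4247.
All moduli strictly greater than 1? Yes.
Verdict: Invertible.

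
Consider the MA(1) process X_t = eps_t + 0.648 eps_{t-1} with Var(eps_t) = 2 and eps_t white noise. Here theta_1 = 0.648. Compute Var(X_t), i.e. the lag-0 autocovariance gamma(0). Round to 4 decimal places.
\gamma(0) = 2.8398

For an MA(q) process X_t = eps_t + sum_i theta_i eps_{t-i} with
Var(eps_t) = sigma^2, the variance is
  gamma(0) = sigma^2 * (1 + sum_i theta_i^2).
  sum_i theta_i^2 = (0.648)^2 = 0.419904.
  gamma(0) = 2 * (1 + 0.419904) = 2 * 1.419904 = 2.839808, which rounds to 2.8398.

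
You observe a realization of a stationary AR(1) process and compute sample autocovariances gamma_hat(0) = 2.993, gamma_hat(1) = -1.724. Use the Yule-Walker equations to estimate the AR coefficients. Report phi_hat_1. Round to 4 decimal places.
\hat\phi_{1} = -0.5760

The Yule-Walker equations for an AR(p) process read, in matrix form,
  Gamma_p phi = r_p,   with   (Gamma_p)_{ij} = gamma(|i - j|),
                       (r_p)_i = gamma(i),   i,j = 1..p.
Substitute the sample gammas (Toeplitz matrix and right-hand side of size 1):
  Gamma_p = [[2.993]]
  r_p     = [-1.724]
With p = 1 this is the single equation gamma(0) phi_1 = gamma(1):
  phi_hat_1 = gamma(1) / gamma(0) = -1.724 / 2.993 = -0.5760.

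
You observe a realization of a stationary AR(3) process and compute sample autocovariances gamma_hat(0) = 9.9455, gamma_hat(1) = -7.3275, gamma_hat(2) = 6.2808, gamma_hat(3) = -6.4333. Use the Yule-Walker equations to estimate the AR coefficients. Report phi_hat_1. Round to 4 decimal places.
\hat\phi_{1} = -0.5370

The Yule-Walker equations for an AR(p) process read, in matrix form,
  Gamma_p phi = r_p,   with   (Gamma_p)_{ij} = gamma(|i - j|),
                       (r_p)_i = gamma(i),   i,j = 1..p.
Substitute the sample gammas (Toeplitz matrix and right-hand side of size 3):
  Gamma_p = [[9.9455, -7.3275, 6.2808], [-7.3275, 9.9455, -7.3275], [6.2808, -7.3275, 9.9455]]
  r_p     = [-7.3275, 6.2808, -6.4333]
Written out (R1..R3):
  (R1) 9.9455 phi_1 - 7.3275 phi_2 + 6.2808 phi_3 = -7.3275
  (R2) -7.3275 phi_1 + 9.9455 phi_2 - 7.3275 phi_3 = 6.2808
  (R3) 6.2808 phi_1 - 7.3275 phi_2 + 9.9455 phi_3 = -6.4333
Gaussian elimination:
  R2 <- R2 - (-7.3275/9.9455) R1 = R2 - (-0.736765) R1:  4.546852 phi_2 - 2.700024 phi_3 = 0.882152
  R3 <- R3 - (6.2808/9.9455) R1 = R3 - (0.631522) R1:  -2.700024 phi_2 + 5.979038 phi_3 = -1.805824
  R3 <- R3 - (-2.700024/4.546852) R2 = R3 - (-0.593823) R2:  4.375702 phi_3 = -1.281982
Back-substitution:
  phi_hat_3 = -1.281982 / 4.375702 = -0.292977
  phi_hat_2 = (0.882152 - (-2.700024)(-0.292977)) / 4.546852 = 0.020037
  phi_hat_1 = (-7.3275 - (-7.3275)(0.020037) - (6.2808)(-0.292977)) / 9.9455 = -0.536981
So phi_hat = [-0.5370, 0.0200, -0.2930].
Therefore phi_hat_1 = -0.5370.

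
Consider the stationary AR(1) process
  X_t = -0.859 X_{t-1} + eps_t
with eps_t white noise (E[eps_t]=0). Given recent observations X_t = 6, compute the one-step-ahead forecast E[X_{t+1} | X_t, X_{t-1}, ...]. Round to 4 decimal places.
E[X_{t+1} \mid \mathcal F_t] = -5.1540

For an AR(p) model X_t = c + sum_i phi_i X_{t-i} + eps_t, the
one-step-ahead conditional mean is
  E[X_{t+1} | X_t, ...] = c + sum_i phi_i X_{t+1-i}.
Substitute known values:
  E[X_{t+1} | ...] = (-0.859) * (6)
                   = -5.1540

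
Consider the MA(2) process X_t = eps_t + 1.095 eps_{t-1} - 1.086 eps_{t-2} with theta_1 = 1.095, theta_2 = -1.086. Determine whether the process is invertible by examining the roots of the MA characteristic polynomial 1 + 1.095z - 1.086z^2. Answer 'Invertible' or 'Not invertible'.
\text{Not invertible}

The MA(q) characteristic polynomial is P(z) = 1 + 1.095z - 1.086z^2.
Invertibility requires all roots to lie outside the unit circle, i.e. |z| > 1 for every root.
Set 1 + (1.095) z + (-1.086) z^2 = 0, i.e. a z^2 + b z + c = 0 with a = -1.086, b = 1.095, c = 1.
Discriminant D = b^2 - 4ac = (1.095)^2 - 4*(-1.086)*1 = 1.199025 - (-4.344) = 5.543025.
D >= 0, so the roots are real: z = (-b +/- sqrt(D)) / (2a) = (-1.095 +/- 2.354363) / (-2.172).
  z_1 = (-1.095 + 2.354363) / (-2.172) = -0.5798,   |z_1| = 0.5798.
  z_2 = (-1.095 - 2.354363) / (-2.172) = 1.5881,   |z_2| = 1.5881.
Moduli of all roots: 0.5798, 1.5881.
All moduli strictly greater than 1? No.
Verdict: Not invertible.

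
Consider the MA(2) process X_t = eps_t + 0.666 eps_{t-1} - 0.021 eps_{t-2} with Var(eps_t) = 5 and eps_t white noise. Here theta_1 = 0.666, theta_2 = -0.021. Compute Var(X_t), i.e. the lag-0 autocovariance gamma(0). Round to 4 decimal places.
\gamma(0) = 7.2200

For an MA(q) process X_t = eps_t + sum_i theta_i eps_{t-i} with
Var(eps_t) = sigma^2, the variance is
  gamma(0) = sigma^2 * (1 + sum_i theta_i^2).
  sum_i theta_i^2 = (0.666)^2 + (-0.021)^2 = 0.443556 + 0.000441 = 0.443997.
  gamma(0) = 5 * (1 + 0.443997) = 5 * 1.443997 = 7.219985, which rounds to 7.2200.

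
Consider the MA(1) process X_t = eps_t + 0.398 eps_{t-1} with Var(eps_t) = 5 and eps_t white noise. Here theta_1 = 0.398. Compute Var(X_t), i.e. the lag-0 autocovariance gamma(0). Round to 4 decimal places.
\gamma(0) = 5.7920

For an MA(q) process X_t = eps_t + sum_i theta_i eps_{t-i} with
Var(eps_t) = sigma^2, the variance is
  gamma(0) = sigma^2 * (1 + sum_i theta_i^2).
  sum_i theta_i^2 = (0.398)^2 = 0.158404.
  gamma(0) = 5 * (1 + 0.158404) = 5 * 1.158404 = 5.79202, which rounds to 5.7920.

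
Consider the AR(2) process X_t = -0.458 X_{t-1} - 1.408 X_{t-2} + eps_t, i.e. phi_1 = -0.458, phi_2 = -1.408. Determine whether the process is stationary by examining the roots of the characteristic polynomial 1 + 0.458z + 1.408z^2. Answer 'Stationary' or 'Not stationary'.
\text{Not stationary}

The AR(p) characteristic polynomial is P(z) = 1 + 0.458z + 1.408z^2.
Stationarity requires all roots to lie outside the unit circle, i.e. |z| > 1 for every root.
Set 1 + (0.458) z + (1.408) z^2 = 0, i.e. a z^2 + b z + c = 0 with a = 1.408, b = 0.458, c = 1.
Discriminant D = b^2 - 4ac = (0.458)^2 - 4*(1.408)*1 = 0.209764 - (5.632) = -5.422236.
D < 0, so the roots are the complex-conjugate pair z = (-b +/- i sqrt(-D)) / (2a) = -0.1626 +/- 0.8269i.
For a conjugate pair |z|^2 = z * conj(z) = (product of roots) = c/a = 1/(1.408) = 0.710227, so |z| = sqrt(0.710227) = 0.8427 for both roots.
Moduli of all roots: 0.8427, 0.8427.
All moduli strictly greater than 1? No.
Verdict: Not stationary.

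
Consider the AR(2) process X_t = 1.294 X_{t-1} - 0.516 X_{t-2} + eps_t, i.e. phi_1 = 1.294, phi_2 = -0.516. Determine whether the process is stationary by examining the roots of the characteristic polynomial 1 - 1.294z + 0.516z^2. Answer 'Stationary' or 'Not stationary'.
\text{Stationary}

The AR(p) characteristic polynomial is P(z) = 1 - 1.294z + 0.516z^2.
Stationarity requires all roots to lie outside the unit circle, i.e. |z| > 1 for every root.
Set 1 + (-1.294) z + (0.516) z^2 = 0, i.e. a z^2 + b z + c = 0 with a = 0.516, b = -1.294, c = 1.
Discriminant D = b^2 - 4ac = (-1.294)^2 - 4*(0.516)*1 = 1.674436 - (2.064) = -0.389564.
D < 0, so the roots are the complex-conjugate pair z = (-b +/- i sqrt(-D)) / (2a) = 1.2539 +/- 0.6048i.
For a conjugate pair |z|^2 = z * conj(z) = (product of roots) = c/a = 1/(0.516) = 1.937984, so |z| = sqrt(1.937984) = 1.3921 for both roots.
Moduli of all roots: 1.3921, 1.3921.
All moduli strictly greater than 1? Yes.
Verdict: Stationary.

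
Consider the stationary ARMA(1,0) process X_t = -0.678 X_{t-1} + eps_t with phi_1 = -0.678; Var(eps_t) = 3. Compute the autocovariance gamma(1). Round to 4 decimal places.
\gamma(1) = -3.7645

Multiply the model equation by X_{t-k} and take expectations. With theta_0 = psi_0 = 1 and psi_j the MA(infinity) weights, this gives
  gamma(k) - sum_i phi_i gamma(k-i) = c_k,
  c_k = sigma^2 * sum_{j=k..q} theta_j psi_{j-k}   (c_k = 0 for k > q),
using gamma(-m) = gamma(m).
Pure AR (q = 0): c_0 = sigma^2 = 3, c_k = 0 for k >= 1.
Equations for k = 0 and k = 1 (AR order 1):
  gamma(0) = phi_1 gamma(1) + c_0
  gamma(1) = phi_1 gamma(0) + c_1
Substituting the second into the first: gamma(0) (1 - phi_1^2) = c_0 + phi_1 c_1, so
  gamma(0) = c_0 / (1 - phi_1^2) = 3 / (1 - (-0.678)^2) = 3 / 0.540316 = 5.552306.
  gamma(1) = phi_1 gamma(0) = (-0.678)(5.552306) = -3.764464.
Therefore gamma(1) = -3.7645 (to 4 decimal places).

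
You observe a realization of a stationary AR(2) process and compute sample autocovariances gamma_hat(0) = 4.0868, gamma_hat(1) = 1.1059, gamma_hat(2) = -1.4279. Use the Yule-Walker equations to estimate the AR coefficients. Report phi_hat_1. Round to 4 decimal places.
\hat\phi_{1} = 0.3940

The Yule-Walker equations for an AR(p) process read, in matrix form,
  Gamma_p phi = r_p,   with   (Gamma_p)_{ij} = gamma(|i - j|),
                       (r_p)_i = gamma(i),   i,j = 1..p.
Substitute the sample gammas (Toeplitz matrix and right-hand side of size 2):
  Gamma_p = [[4.0868, 1.1059], [1.1059, 4.0868]]
  r_p     = [1.1059, -1.4279]
Written out:
  4.0868 phi_1 + 1.1059 phi_2 = 1.1059
  1.1059 phi_1 + 4.0868 phi_2 = -1.4279
Solve by Cramer's rule:
  det = gamma(0)^2 - gamma(1)^2 = (4.0868)^2 - (1.1059)^2 = 16.70193424 - 1.22301481 = 15.47891943
  phi_hat_1 = [gamma(1) gamma(0) - gamma(1) gamma(2)] / det = [(1.1059)(4.0868) - (1.1059)(-1.4279)] / 15.47891943 = 6.09870673 / 15.47891943 = 0.394
  phi_hat_2 = [gamma(0) gamma(2) - gamma(1)^2] / det = [(4.0868)(-1.4279) - (1.1059)^2] / 15.47891943 = -7.05855653 / 15.47891943 = -0.456
So phi_hat = [0.3940, -0.4560].
Therefore phi_hat_1 = 0.3940.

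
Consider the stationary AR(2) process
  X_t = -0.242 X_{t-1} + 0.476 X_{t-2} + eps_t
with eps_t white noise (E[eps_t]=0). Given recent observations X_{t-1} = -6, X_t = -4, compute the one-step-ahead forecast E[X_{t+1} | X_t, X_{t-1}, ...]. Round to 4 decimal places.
E[X_{t+1} \mid \mathcal F_t] = -1.8880

For an AR(p) model X_t = c + sum_i phi_i X_{t-i} + eps_t, the
one-step-ahead conditional mean is
  E[X_{t+1} | X_t, ...] = c + sum_i phi_i X_{t+1-i}.
Substitute known values:
  E[X_{t+1} | ...] = (-0.242) * (-4) + (0.476) * (-6)
                   = -1.8880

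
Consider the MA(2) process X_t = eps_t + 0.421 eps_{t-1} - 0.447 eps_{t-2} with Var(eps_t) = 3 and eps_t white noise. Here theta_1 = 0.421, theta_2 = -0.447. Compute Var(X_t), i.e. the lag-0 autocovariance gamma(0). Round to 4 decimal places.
\gamma(0) = 4.1312

For an MA(q) process X_t = eps_t + sum_i theta_i eps_{t-i} with
Var(eps_t) = sigma^2, the variance is
  gamma(0) = sigma^2 * (1 + sum_i theta_i^2).
  sum_i theta_i^2 = (0.421)^2 + (-0.447)^2 = 0.177241 + 0.199809 = 0.37705.
  gamma(0) = 3 * (1 + 0.37705) = 3 * 1.37705 = 4.13115, which rounds to 4.1312.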